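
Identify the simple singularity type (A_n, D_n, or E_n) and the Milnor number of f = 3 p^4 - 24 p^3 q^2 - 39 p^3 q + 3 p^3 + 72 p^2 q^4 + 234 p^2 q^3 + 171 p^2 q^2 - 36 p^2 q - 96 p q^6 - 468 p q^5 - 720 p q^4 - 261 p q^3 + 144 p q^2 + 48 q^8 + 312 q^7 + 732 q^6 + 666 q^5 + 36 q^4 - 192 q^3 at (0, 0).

The Hessian of f at 0 has rank 0. Corank 2; j^3 = 3*(p - 4*q)^3 is a perfect cube, so E-series; the 4-jet and mu = 7 give E_7.

Type E_7, Milnor number mu = 7.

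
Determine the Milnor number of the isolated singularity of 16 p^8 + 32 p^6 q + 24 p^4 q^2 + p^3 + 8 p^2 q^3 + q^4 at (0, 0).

6

The Hessian of f at 0 has rank 0. Corank 2; j^3 = p^3 is a perfect cube, so E-series; the 4-jet and mu = 6 give E_6.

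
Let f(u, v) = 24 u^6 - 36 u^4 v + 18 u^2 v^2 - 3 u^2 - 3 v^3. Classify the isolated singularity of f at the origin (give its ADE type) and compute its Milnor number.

Type A_2, Milnor number mu = 2.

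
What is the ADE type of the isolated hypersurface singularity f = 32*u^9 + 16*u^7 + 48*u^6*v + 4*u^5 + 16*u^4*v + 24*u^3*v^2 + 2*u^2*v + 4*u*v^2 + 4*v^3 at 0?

The Hessian of f at 0 is [[0, 0], [0, 0]] with rank 0, so corank 2. A Groebner basis of the Jacobian ideal J(f) in C{u,v} is {v^3, u^2 + 2*v^2, u*v + v^2}; counting standard monomials gives mu = 4. Corank 2; j^3 = 2*v*(u^2 + 2*u*v + 2*v^2) splits into three distinct lines over C (the quadratic factor has nonzero discriminant), so D_4.

D_4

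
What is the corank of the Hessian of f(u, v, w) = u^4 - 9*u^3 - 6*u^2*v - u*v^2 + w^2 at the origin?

2

Hessian at 0 has rank 1.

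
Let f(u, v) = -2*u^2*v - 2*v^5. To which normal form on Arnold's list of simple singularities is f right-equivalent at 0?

The Hessian of f at 0 has rank 0. Corank 2; j^3 = -2*u^2*v has shape L^2 M (L != M), so D-series; mu = 6 gives D_6.

D_{6}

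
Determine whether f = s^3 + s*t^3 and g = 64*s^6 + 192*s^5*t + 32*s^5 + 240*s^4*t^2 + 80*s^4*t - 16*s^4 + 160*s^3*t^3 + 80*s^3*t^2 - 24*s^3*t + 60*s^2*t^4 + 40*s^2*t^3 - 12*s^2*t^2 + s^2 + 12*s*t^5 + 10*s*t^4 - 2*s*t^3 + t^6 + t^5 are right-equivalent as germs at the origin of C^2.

No.

The Hessian of f at 0 is [[0, 0], [0, 0]] with rank 0, so corank 2. A Groebner basis of the Jacobian ideal J(f) in C{s,t} is {s^3, s*t^2, 3*s^2 + t^3}; counting standard monomials gives mu = 7. Corank 2; j^3 = s^3 is a perfect cube, so E-series; the 4-jet and mu = 7 give E_7. The Hessian of g at 0 is [[2, 0], [0, 0]] with rank 1, so corank 1. A Groebner basis of the Jacobian ideal J(g) in C{s,t} is {-s + t^3, s^2, s*t}; counting standard monomials gives mu = 4. Corank 1: A-series; mu = 4 gives A_4. f is E_7 but g is A_4, hence not right-equivalent.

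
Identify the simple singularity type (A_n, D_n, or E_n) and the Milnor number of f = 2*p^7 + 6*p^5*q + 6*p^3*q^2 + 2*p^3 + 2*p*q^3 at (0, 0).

The Hessian of f at 0 has rank 0. Corank 2; j^3 = 2*p^3 is a perfect cube, so E-series; the 4-jet and mu = 7 give E_7.

Type E_7, Milnor number mu = 7.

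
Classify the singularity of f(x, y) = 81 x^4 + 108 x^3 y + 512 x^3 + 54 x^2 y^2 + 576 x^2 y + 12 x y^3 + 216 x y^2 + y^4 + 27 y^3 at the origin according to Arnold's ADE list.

E_{6}

The Hessian of f at 0 has rank 0. Corank 2; j^3 = (8*x + 3*y)^3 is a perfect cube, so E-series; the 4-jet and mu = 6 give E_6.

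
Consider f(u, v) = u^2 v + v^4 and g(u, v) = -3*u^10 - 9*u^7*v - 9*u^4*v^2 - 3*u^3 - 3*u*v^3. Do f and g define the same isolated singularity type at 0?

The Hessian of f at 0 has rank 0. Corank 2; j^3 = u^2*v has shape L^2 M (L != M), so D-series; mu = 5 gives D_5. The Hessian of g at 0 has rank 0. Corank 2; j^3 = -3*u^3 is a perfect cube, so E-series; the 4-jet and mu = 7 give E_7. f is D_5 but g is E_7, hence not right-equivalent.

No.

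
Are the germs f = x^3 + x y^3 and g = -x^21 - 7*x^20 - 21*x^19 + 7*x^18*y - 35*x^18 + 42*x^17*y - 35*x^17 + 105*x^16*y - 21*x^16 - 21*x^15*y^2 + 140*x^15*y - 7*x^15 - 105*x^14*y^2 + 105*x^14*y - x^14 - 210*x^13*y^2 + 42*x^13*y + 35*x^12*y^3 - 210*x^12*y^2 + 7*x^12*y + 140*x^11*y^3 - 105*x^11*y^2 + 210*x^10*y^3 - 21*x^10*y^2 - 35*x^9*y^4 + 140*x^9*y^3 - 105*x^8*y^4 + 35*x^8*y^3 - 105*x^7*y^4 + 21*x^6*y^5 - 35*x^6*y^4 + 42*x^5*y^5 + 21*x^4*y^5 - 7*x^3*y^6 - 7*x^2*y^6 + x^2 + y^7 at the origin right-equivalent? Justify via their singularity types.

No.

The Hessian of f at 0 is [[0, 0], [0, 0]] with rank 0, so corank 2. A Groebner basis of the Jacobian ideal J(f) in C{x,y} is {x^3, x*y^2, 3*x^2 + y^3}; counting standard monomials gives mu = 7. Corank 2; j^3 = x^3 is a perfect cube, so E-series; the 4-jet and mu = 7 give E_7. The Hessian of g at 0 is [[2, 0], [0, 0]] with rank 1, so corank 1. A Groebner basis of the Jacobian ideal J(g) in C{x,y} is {y^6, x}; counting standard monomials gives mu = 6. Corank 1: A-series; mu = 6 gives A_6. f is E_7 but g is A_6, hence not right-equivalent.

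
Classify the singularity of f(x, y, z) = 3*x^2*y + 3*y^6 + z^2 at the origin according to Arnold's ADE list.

The Hessian of f at 0 has rank 1. Corank 2; j^3 = 3*x^2*y has shape L^2 M (L != M), so D-series; mu = 7 gives D_7.

D_{7}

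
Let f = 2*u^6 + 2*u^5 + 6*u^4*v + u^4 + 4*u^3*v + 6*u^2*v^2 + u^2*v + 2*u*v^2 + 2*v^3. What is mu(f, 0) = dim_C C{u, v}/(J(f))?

The Hessian of f at 0 is [[0, 0], [0, 0]] with rank 0, so corank 2. A Groebner basis of the Jacobian ideal J(f) in C{u,v} is {v^3, u^2 + 2*v^2, u*v + v^2}; counting standard monomials gives mu = 4. Corank 2; j^3 = v*(u^2 + 2*u*v + 2*v^2) splits into three distinct lines over C (the quadratic factor has nonzero discriminant), so D_4.

4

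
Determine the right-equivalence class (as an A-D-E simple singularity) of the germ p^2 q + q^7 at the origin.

D_8

The Hessian of f at 0 has rank 0. Corank 2; j^3 = p^2*q has shape L^2 M (L != M), so D-series; mu = 8 gives D_8.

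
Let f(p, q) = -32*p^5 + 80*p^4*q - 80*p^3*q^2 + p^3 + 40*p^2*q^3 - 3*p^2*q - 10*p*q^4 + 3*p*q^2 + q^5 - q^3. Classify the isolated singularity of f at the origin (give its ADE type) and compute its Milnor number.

Type E_{8}, Milnor number mu = 8.

The Hessian of f at 0 has rank 0. Corank 2; j^3 = (p - q)^3 is a perfect cube, so E-series; the 5-jet and mu = 8 give E_8.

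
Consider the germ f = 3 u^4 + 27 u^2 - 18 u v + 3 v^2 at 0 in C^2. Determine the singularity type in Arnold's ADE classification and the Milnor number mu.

The Hessian of f at 0 has rank 1. Corank 1: A-series; mu = 3 gives A_3.

Type A_{3}, Milnor number mu = 3.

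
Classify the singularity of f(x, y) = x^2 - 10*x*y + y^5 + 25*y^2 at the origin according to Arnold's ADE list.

The Hessian of f at 0 has rank 1. Corank 1: A-series; mu = 4 gives A_4.

A4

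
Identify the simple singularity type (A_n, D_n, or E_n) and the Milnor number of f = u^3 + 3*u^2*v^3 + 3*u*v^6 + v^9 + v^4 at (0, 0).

The Hessian of f at 0 has rank 0. Corank 2; j^3 = u^3 is a perfect cube, so E-series; the 4-jet and mu = 6 give E_6.

Type E_{6}, Milnor number mu = 6.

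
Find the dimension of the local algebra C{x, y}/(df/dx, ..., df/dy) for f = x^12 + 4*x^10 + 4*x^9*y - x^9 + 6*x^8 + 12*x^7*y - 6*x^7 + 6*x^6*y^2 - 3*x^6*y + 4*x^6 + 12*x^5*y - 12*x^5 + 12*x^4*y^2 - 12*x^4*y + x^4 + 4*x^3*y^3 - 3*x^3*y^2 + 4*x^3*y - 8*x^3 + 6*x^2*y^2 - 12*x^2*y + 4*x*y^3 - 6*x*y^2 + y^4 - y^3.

The Hessian of f at 0 is [[0, 0], [0, 0]] with rank 0, so corank 2. A Groebner basis of the Jacobian ideal J(f) in C{x,y} is {y^4, x*y^2 + 2*y^3/3, x^2 + x*y + y^2/4}; counting standard monomials gives mu = 6. Corank 2; j^3 = -(2*x + y)^3 is a perfect cube, so E-series; the 4-jet and mu = 6 give E_6.

6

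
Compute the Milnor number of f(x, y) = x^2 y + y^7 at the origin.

8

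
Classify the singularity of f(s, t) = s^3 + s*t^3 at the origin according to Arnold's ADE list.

E7

The Hessian of f at 0 is [[0, 0], [0, 0]] with rank 0, so corank 2. A Groebner basis of the Jacobian ideal J(f) in C{s,t} is {s^3, s*t^2, 3*s^2 + t^3}; counting standard monomials gives mu = 7. Corank 2; j^3 = s^3 is a perfect cube, so E-series; the 4-jet and mu = 7 give E_7.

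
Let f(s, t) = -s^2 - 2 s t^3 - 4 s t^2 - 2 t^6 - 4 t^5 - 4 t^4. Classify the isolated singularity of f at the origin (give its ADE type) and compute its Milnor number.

The Hessian of f at 0 has rank 1. Corank 1: A-series; mu = 5 gives A_5.

Type A5, Milnor number mu = 5.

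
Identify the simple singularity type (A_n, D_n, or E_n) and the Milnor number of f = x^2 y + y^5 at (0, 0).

The Hessian of f at 0 has rank 0. Corank 2; j^3 = x^2*y has shape L^2 M (L != M), so D-series; mu = 6 gives D_6.

Type D_{6}, Milnor number mu = 6.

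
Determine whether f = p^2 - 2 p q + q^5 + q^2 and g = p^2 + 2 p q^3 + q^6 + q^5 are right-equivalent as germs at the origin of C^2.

Yes.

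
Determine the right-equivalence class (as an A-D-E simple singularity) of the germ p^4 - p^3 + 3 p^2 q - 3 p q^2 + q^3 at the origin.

The Hessian of f at 0 has rank 0. Corank 2; j^3 = -(p - q)^3 is a perfect cube, so E-series; the 4-jet and mu = 6 give E_6.

E6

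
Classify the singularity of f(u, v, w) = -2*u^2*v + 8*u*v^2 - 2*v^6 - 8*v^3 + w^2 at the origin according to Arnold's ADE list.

The Hessian of f at 0 has rank 1. Corank 2; j^3 = -2*v*(u - 2*v)^2 has shape L^2 M (L != M), so D-series; mu = 7 gives D_7.

D_7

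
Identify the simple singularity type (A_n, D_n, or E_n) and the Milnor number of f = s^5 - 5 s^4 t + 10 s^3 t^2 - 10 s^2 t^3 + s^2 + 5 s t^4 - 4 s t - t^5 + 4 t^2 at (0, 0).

The Hessian of f at 0 is [[2, -4], [-4, 8]] with rank 1, so corank 1. A Groebner basis of the Jacobian ideal J(f) in C{s,t} is {t^4, s - 2*t}; counting standard monomials gives mu = 4. Corank 1: A-series; mu = 4 gives A_4.

Type A_{4}, Milnor number mu = 4.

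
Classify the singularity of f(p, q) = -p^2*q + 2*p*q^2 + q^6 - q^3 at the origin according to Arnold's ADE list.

The Hessian of f at 0 is [[0, 0], [0, 0]] with rank 0, so corank 2. A Groebner basis of the Jacobian ideal J(f) in C{p,q} is {-p^2/6 + q^5 + q^2/6, p^3 - q^3, p*q - q^2}; counting standard monomials gives mu = 7. Corank 2; j^3 = -q*(p - q)^2 has shape L^2 M (L != M), so D-series; mu = 7 gives D_7.

D7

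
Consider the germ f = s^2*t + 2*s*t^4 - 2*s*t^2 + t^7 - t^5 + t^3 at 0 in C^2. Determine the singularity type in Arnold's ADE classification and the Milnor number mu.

Type D_6, Milnor number mu = 6.

The Hessian of f at 0 has rank 0. Corank 2; j^3 = t*(s - t)^2 has shape L^2 M (L != M), so D-series; mu = 6 gives D_6.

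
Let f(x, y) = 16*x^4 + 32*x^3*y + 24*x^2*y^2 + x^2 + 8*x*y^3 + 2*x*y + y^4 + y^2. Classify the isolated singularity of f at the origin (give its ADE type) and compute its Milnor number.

The Hessian of f at 0 has rank 1. Corank 1: A-series; mu = 3 gives A_3.

Type A_{3}, Milnor number mu = 3.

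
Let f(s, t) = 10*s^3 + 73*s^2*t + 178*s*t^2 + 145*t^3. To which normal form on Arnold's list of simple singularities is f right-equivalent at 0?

D4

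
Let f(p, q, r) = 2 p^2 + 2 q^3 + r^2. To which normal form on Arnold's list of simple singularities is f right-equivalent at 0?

A_{2}

The Hessian of f at 0 is [[4, 0, 0], [0, 0, 0], [0, 0, 2]] with rank 2, so corank 1. A Groebner basis of the Jacobian ideal J(f) in C{p,q,r} is {q^2, p, r}; counting standard monomials gives mu = 2. Corank 1: A-series; mu = 2 gives A_2.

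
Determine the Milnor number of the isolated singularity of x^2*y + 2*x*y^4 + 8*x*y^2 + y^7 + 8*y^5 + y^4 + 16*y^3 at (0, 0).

5

The Hessian of f at 0 has rank 0. Corank 2; j^3 = y*(x + 4*y)^2 has shape L^2 M (L != M), so D-series; mu = 5 gives D_5.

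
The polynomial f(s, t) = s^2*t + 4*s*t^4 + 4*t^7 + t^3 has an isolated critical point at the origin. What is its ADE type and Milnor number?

Type D_{4}, Milnor number mu = 4.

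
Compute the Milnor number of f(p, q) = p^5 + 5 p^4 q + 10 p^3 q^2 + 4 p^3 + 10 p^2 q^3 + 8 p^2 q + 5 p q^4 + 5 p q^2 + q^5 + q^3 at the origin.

6

The Hessian of f at 0 has rank 0. Corank 2; j^3 = (p + q)*(2*p + q)^2 has shape L^2 M (L != M), so D-series; mu = 6 gives D_6.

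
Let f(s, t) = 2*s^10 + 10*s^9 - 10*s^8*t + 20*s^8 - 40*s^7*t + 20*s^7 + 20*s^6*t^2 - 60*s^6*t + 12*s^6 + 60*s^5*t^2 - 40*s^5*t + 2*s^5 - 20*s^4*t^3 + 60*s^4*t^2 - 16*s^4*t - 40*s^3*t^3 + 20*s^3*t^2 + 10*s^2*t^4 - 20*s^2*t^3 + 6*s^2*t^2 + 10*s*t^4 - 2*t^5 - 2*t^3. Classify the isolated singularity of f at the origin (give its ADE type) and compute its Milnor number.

The Hessian of f at 0 has rank 0. Corank 2; j^3 = -2*t^3 is a perfect cube, so E-series; the 5-jet and mu = 8 give E_8.

Type E_{8}, Milnor number mu = 8.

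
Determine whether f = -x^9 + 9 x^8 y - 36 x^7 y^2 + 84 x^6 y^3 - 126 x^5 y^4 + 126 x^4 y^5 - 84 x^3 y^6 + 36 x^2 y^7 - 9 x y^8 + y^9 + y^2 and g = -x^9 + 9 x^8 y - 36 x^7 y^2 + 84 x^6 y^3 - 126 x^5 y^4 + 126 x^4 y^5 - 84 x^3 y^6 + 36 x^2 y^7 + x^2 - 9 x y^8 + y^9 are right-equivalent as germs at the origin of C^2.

The Hessian of f at 0 is [[0, 0], [0, 2]] with rank 1, so corank 1. A Groebner basis of the Jacobian ideal J(f) in C{x,y} is {x^8, y}; counting standard monomials gives mu = 8. Corank 1: A-series; mu = 8 gives A_8. The Hessian of g at 0 is [[2, 0], [0, 0]] with rank 1, so corank 1. A Groebner basis of the Jacobian ideal J(g) in C{x,y} is {y^8, x}; counting standard monomials gives mu = 8. Corank 1: A-series; mu = 8 gives A_8. Both have type A_8, hence right-equivalent.

Yes.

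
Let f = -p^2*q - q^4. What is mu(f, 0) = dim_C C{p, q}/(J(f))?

The Hessian of f at 0 is [[0, 0], [0, 0]] with rank 0, so corank 2. A Groebner basis of the Jacobian ideal J(f) in C{p,q} is {p^3, p^2/4 + q^3, p*q}; counting standard monomials gives mu = 5. Corank 2; j^3 = -p^2*q has shape L^2 M (L != M), so D-series; mu = 5 gives D_5.

5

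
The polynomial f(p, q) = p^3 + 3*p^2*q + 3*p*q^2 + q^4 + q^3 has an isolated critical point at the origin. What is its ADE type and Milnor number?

Type E_{6}, Milnor number mu = 6.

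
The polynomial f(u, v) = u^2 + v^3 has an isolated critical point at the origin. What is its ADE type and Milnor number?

Type A2, Milnor number mu = 2.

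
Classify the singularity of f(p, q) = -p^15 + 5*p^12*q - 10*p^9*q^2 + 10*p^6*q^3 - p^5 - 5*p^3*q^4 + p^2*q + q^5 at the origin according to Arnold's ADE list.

The Hessian of f at 0 is [[0, 0], [0, 0]] with rank 0, so corank 2. A Groebner basis of the Jacobian ideal J(f) in C{p,q} is {p^2/5 + q^4, p^3, p*q}; counting standard monomials gives mu = 6. Corank 2; j^3 = p^2*q has shape L^2 M (L != M), so D-series; mu = 6 gives D_6.

D6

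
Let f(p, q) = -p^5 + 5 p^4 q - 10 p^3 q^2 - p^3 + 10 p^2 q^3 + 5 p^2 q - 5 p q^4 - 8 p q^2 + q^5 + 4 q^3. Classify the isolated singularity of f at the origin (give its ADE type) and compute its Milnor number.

Type D_{6}, Milnor number mu = 6.

The Hessian of f at 0 is [[0, 0], [0, 0]] with rank 0, so corank 2. A Groebner basis of the Jacobian ideal J(f) in C{p,q} is {-p*q/5 + q^4 + 2*q^2/5, p*q^2 - 2*q^3, p^2 - 3*p*q + 2*q^2}; counting standard monomials gives mu = 6. Corank 2; j^3 = -(p - 2*q)^2*(p - q) has shape L^2 M (L != M), so D-series; mu = 6 gives D_6.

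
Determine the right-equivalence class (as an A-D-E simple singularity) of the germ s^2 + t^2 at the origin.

The Hessian of f at 0 is [[2, 0], [0, 2]] with rank 2, so corank 0. A Groebner basis of the Jacobian ideal J(f) in C{s,t} is {s, t}; counting standard monomials gives mu = 1. Corank 0: nondegenerate Morse point, so A_1.

A1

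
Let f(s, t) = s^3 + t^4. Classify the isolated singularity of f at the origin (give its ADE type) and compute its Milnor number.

The Hessian of f at 0 has rank 0. Corank 2; j^3 = s^3 is a perfect cube, so E-series; the 4-jet and mu = 6 give E_6.

Type E_{6}, Milnor number mu = 6.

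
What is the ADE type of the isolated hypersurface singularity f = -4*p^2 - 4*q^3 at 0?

The Hessian of f at 0 has rank 1. Corank 1: A-series; mu = 2 gives A_2.

A2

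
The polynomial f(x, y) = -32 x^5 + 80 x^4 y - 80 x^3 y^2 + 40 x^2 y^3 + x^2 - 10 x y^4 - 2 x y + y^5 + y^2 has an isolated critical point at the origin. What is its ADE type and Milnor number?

Type A4, Milnor number mu = 4.

The Hessian of f at 0 is [[2, -2], [-2, 2]] with rank 1, so corank 1. A Groebner basis of the Jacobian ideal J(f) in C{x,y} is {y^4, x - y}; counting standard monomials gives mu = 4. Corank 1: A-series; mu = 4 gives A_4.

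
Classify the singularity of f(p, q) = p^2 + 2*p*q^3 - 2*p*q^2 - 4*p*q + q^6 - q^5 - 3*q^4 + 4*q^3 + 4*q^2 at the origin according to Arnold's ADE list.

The Hessian of f at 0 is [[2, -4], [-4, 8]] with rank 1, so corank 1. A Groebner basis of the Jacobian ideal J(f) in C{p,q} is {p + q^3 - q^2 - 2*q, p^2 + 4*p - 8*q^2 - 8*q, p*q + p - 3*q^2 - 2*q}; counting standard monomials gives mu = 4. Corank 1: A-series; mu = 4 gives A_4.

A4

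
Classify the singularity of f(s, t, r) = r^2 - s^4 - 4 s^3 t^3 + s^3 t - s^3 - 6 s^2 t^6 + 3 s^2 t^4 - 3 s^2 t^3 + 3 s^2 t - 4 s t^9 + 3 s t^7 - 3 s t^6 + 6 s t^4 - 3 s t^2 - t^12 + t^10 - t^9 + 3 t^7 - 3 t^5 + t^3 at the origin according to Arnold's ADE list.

E_7

The Hessian of f at 0 has rank 1. Corank 2; j^3 = -(s - t)^3 is a perfect cube, so E-series; the 4-jet and mu = 7 give E_7.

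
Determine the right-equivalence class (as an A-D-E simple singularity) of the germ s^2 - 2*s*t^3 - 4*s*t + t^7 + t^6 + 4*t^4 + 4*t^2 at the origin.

A_{6}

The Hessian of f at 0 is [[2, -4], [-4, 8]] with rank 1, so corank 1. A Groebner basis of the Jacobian ideal J(f) in C{s,t} is {-s + t^3 + 2*t, s^2 - 4*s*t + 4*t^2}; counting standard monomials gives mu = 6. Corank 1: A-series; mu = 6 gives A_6.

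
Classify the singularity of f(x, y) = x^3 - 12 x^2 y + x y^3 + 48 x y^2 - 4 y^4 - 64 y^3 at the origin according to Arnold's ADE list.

E_7

The Hessian of f at 0 is [[0, 0], [0, 0]] with rank 0, so corank 2. A Groebner basis of the Jacobian ideal J(f) in C{x,y} is {x^3 - 12*x^2*y - 384*x^2 + 3072*x*y - 6144*y^2, 12*x^2 + x*y^2 - 96*x*y + 192*y^2, 3*x^2 - 24*x*y + y^3 + 48*y^2}; counting standard monomials gives mu = 7. Corank 2; j^3 = (x - 4*y)^3 is a perfect cube, so E-series; the 4-jet and mu = 7 give E_7.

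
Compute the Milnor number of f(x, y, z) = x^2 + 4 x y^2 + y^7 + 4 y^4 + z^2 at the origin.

The Hessian of f at 0 has rank 2. Corank 1: A-series; mu = 6 gives A_6.

6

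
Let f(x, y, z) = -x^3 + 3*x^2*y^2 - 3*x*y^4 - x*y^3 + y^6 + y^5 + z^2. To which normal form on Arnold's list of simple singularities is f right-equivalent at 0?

The Hessian of f at 0 is [[0, 0, 0], [0, 0, 0], [0, 0, 2]] with rank 1, so corank 2. A Groebner basis of the Jacobian ideal J(f) in C{x,y,z} is {-x^2 + y^4 - y^3/3, x^3, x^2*y + x^2/3 + y^3/9, -x^2 + x*y^2 - y^3/3, z}; counting standard monomials gives mu = 7. Corank 2; j^3 = -x^3 is a perfect cube, so E-series; the 4-jet and mu = 7 give E_7.

E_7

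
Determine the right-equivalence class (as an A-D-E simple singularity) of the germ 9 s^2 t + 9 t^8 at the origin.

D9

The Hessian of f at 0 has rank 0. Corank 2; j^3 = 9*s^2*t has shape L^2 M (L != M), so D-series; mu = 9 gives D_9.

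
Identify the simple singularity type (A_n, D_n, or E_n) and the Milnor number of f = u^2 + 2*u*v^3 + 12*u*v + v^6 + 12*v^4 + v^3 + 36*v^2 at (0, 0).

Type A2, Milnor number mu = 2.

The Hessian of f at 0 is [[2, 12], [12, 72]] with rank 1, so corank 1. A Groebner basis of the Jacobian ideal J(f) in C{u,v} is {v^2, u + 6*v}; counting standard monomials gives mu = 2. Corank 1: A-series; mu = 2 gives A_2.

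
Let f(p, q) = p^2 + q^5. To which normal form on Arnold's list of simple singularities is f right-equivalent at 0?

A4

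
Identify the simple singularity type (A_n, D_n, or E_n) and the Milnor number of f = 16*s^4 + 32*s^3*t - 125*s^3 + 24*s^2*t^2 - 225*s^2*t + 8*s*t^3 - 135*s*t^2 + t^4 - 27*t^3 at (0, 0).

Type E_6, Milnor number mu = 6.

The Hessian of f at 0 has rank 0. Corank 2; j^3 = -(5*s + 3*t)^3 is a perfect cube, so E-series; the 4-jet and mu = 6 give E_6.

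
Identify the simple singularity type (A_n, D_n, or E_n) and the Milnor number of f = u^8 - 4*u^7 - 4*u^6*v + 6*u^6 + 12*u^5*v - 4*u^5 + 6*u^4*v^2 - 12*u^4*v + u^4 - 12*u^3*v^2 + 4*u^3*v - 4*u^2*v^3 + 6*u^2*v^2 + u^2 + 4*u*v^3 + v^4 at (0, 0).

The Hessian of f at 0 is [[2, 0], [0, 0]] with rank 1, so corank 1. A Groebner basis of the Jacobian ideal J(f) in C{u,v} is {v^3, u}; counting standard monomials gives mu = 3. Corank 1: A-series; mu = 3 gives A_3.

Type A_{3}, Milnor number mu = 3.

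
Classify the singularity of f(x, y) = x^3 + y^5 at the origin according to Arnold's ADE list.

The Hessian of f at 0 has rank 0. Corank 2; j^3 = x^3 is a perfect cube, so E-series; the 5-jet and mu = 8 give E_8.

E_{8}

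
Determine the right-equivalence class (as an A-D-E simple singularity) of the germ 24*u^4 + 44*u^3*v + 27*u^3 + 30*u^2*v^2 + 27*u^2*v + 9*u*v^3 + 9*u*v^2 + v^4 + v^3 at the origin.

E_7

The Hessian of f at 0 has rank 0. Corank 2; j^3 = (3*u + v)^3 is a perfect cube, so E-series; the 4-jet and mu = 7 give E_7.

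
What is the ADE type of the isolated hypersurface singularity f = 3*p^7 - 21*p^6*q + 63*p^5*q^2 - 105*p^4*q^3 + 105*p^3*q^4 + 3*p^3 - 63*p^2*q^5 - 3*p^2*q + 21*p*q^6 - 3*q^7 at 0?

D_8

The Hessian of f at 0 is [[0, 0], [0, 0]] with rank 0, so corank 2. A Groebner basis of the Jacobian ideal J(f) in C{p,q} is {p*q/7 + q^6, p*q^2, p^2 - p*q}; counting standard monomials gives mu = 8. Corank 2; j^3 = 3*p^2*(p - q) has shape L^2 M (L != M), so D-series; mu = 8 gives D_8.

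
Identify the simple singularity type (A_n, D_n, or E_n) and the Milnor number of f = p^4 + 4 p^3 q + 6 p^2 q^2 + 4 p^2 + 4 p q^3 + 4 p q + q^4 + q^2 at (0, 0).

The Hessian of f at 0 has rank 1. Corank 1: A-series; mu = 3 gives A_3.

Type A3, Milnor number mu = 3.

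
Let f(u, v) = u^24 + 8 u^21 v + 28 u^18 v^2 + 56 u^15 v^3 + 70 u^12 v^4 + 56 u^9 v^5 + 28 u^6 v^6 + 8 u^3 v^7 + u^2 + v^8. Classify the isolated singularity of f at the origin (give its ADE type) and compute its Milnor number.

Type A_7, Milnor number mu = 7.

The Hessian of f at 0 is [[2, 0], [0, 0]] with rank 1, so corank 1. A Groebner basis of the Jacobian ideal J(f) in C{u,v} is {v^7, u}; counting standard monomials gives mu = 7. Corank 1: A-series; mu = 7 gives A_7.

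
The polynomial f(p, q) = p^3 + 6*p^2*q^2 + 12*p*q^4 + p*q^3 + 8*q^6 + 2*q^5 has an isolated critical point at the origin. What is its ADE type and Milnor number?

Type E7, Milnor number mu = 7.

The Hessian of f at 0 has rank 0. Corank 2; j^3 = p^3 is a perfect cube, so E-series; the 4-jet and mu = 7 give E_7.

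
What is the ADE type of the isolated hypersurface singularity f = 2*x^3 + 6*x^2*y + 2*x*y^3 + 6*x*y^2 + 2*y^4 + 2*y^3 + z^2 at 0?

E_{7}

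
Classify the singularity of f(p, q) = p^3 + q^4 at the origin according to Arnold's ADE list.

E_6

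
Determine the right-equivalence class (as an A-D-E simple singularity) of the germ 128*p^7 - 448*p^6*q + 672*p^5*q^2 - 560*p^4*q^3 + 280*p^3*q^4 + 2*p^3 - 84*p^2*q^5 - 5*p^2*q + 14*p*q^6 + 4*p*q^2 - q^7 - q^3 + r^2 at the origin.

D8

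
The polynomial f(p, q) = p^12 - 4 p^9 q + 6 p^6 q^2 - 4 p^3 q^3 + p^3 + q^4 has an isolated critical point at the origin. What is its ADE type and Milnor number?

Type E_{6}, Milnor number mu = 6.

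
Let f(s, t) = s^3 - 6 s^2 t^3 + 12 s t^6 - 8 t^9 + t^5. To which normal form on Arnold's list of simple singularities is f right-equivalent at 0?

E_8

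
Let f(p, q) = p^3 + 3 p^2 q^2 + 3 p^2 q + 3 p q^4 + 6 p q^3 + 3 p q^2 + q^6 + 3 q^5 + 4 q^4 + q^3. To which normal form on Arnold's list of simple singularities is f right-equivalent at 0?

The Hessian of f at 0 is [[0, 0], [0, 0]] with rank 0, so corank 2. A Groebner basis of the Jacobian ideal J(f) in C{p,q} is {p^3 + 3*p^2/2 + 3*p*q + 3*q^2/2, p^2*q - p^2 - 2*p*q - q^2, p^2/2 + p*q^2 + p*q + q^2/2, q^3}; counting standard monomials gives mu = 6. Corank 2; j^3 = (p + q)^3 is a perfect cube, so E-series; the 4-jet and mu = 6 give E_6.

E6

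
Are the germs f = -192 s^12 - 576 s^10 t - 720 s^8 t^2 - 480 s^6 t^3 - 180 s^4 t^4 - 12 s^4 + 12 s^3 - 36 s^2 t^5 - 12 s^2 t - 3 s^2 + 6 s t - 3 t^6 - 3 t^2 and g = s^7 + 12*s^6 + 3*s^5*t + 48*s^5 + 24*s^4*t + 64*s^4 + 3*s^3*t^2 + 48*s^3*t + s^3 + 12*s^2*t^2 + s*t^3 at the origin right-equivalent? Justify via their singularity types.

No.

The Hessian of f at 0 has rank 1. Corank 1: A-series; mu = 5 gives A_5. The Hessian of g at 0 has rank 0. Corank 2; j^3 = s^3 is a perfect cube, so E-series; the 4-jet and mu = 7 give E_7. f is A_5 but g is E_7, hence not right-equivalent.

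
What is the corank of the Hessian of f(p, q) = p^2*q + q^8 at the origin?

2

The Hessian at 0 is [[0, 0], [0, 0]] of rank 0; hence corank 2.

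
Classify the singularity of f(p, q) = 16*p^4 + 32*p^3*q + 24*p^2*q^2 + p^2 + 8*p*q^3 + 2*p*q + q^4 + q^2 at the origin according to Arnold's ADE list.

The Hessian of f at 0 is [[2, 2], [2, 2]] with rank 1, so corank 1. A Groebner basis of the Jacobian ideal J(f) in C{p,q} is {q^3, p + q}; counting standard monomials gives mu = 3. Corank 1: A-series; mu = 3 gives A_3.

A3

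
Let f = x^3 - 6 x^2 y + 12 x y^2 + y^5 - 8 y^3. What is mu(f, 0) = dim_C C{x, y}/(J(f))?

8

The Hessian of f at 0 is [[0, 0], [0, 0]] with rank 0, so corank 2. A Groebner basis of the Jacobian ideal J(f) in C{x,y} is {y^4, x^2 - 4*x*y + 4*y^2}; counting standard monomials gives mu = 8. Corank 2; j^3 = (x - 2*y)^3 is a perfect cube, so E-series; the 5-jet and mu = 8 give E_8.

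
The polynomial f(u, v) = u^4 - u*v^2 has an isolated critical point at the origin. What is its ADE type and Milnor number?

Type D_{5}, Milnor number mu = 5.

The Hessian of f at 0 has rank 0. Corank 2; j^3 = -u*v^2 has shape L^2 M (L != M), so D-series; mu = 5 gives D_5.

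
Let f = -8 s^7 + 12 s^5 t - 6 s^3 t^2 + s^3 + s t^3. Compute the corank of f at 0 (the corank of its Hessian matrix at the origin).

Hessian at 0 has rank 0.

2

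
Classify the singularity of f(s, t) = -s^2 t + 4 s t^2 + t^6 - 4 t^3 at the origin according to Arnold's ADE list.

D7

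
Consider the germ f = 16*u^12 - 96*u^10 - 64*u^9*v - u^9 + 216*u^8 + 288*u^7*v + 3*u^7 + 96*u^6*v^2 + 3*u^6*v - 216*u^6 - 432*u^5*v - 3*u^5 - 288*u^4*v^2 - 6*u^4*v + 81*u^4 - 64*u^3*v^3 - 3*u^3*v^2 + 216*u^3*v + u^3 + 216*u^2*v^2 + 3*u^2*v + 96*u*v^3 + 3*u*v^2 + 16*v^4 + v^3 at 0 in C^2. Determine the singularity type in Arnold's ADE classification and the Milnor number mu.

The Hessian of f at 0 has rank 0. Corank 2; j^3 = (u + v)^3 is a perfect cube, so E-series; the 4-jet and mu = 6 give E_6.

Type E6, Milnor number mu = 6.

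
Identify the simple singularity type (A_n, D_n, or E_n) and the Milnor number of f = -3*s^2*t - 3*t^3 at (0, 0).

Type D_{4}, Milnor number mu = 4.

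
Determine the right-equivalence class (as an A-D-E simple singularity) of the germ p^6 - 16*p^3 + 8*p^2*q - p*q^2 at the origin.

The Hessian of f at 0 has rank 0. Corank 2; j^3 = -p*(4*p - q)^2 has shape L^2 M (L != M), so D-series; mu = 7 gives D_7.

D7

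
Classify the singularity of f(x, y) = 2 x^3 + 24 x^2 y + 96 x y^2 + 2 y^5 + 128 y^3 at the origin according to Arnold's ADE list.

The Hessian of f at 0 is [[0, 0], [0, 0]] with rank 0, so corank 2. A Groebner basis of the Jacobian ideal J(f) in C{x,y} is {y^4, x^2 + 8*x*y + 16*y^2}; counting standard monomials gives mu = 8. Corank 2; j^3 = 2*(x + 4*y)^3 is a perfect cube, so E-series; the 5-jet and mu = 8 give E_8.

E_{8}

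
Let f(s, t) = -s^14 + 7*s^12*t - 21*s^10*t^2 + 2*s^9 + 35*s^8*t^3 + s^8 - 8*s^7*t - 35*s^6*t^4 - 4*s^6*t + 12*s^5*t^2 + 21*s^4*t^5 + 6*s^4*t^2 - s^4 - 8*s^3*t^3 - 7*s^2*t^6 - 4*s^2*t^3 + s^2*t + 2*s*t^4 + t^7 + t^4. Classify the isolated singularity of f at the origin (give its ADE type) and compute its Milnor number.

Type D_{5}, Milnor number mu = 5.

The Hessian of f at 0 is [[0, 0], [0, 0]] with rank 0, so corank 2. A Groebner basis of the Jacobian ideal J(f) in C{s,t} is {s^3, s^2/4 + t^3, s*t}; counting standard monomials gives mu = 5. Corank 2; j^3 = s^2*t has shape L^2 M (L != M), so D-series; mu = 5 gives D_5.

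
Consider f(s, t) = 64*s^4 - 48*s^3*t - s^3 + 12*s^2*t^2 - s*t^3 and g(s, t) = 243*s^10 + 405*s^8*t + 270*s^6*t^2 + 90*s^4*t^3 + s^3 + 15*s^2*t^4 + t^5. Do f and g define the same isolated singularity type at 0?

No.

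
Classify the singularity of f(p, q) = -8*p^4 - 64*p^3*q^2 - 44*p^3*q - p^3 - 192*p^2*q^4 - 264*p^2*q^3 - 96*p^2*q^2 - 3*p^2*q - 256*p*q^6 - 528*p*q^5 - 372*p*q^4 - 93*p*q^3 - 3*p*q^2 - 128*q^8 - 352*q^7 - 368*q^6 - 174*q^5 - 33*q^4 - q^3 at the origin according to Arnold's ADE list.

E_{7}

The Hessian of f at 0 is [[0, 0], [0, 0]] with rank 0, so corank 2. A Groebner basis of the Jacobian ideal J(f) in C{p,q} is {3*p^2/8 + 3*p*q/4 + q^4 + q^3/8 + 3*q^2/8, p^3 - 3*p^2/8 - 3*p*q/4 + 7*q^3/8 - 3*q^2/8, p^2*q + 3*p^2/8 + 3*p*q/4 - 7*q^3/8 + 3*q^2/8, -p^2/4 + p*q^2 - p*q/2 + 11*q^3/12 - q^2/4}; counting standard monomials gives mu = 7. Corank 2; j^3 = -(p + q)^3 is a perfect cube, so E-series; the 4-jet and mu = 7 give E_7.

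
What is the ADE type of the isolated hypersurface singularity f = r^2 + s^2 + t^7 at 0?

The Hessian of f at 0 is [[2, 0, 0], [0, 0, 0], [0, 0, 2]] with rank 2, so corank 1. A Groebner basis of the Jacobian ideal J(f) in C{s,t,r} is {t^6, s, r}; counting standard monomials gives mu = 6. Corank 1: A-series; mu = 6 gives A_6.

A_{6}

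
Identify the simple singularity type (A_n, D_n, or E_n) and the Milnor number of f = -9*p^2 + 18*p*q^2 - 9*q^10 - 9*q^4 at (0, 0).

The Hessian of f at 0 is [[-18, 0], [0, 0]] with rank 1, so corank 1. A Groebner basis of the Jacobian ideal J(f) in C{p,q} is {p^5, p^4*q, -p + q^2}; counting standard monomials gives mu = 9. Corank 1: A-series; mu = 9 gives A_9.

Type A_9, Milnor number mu = 9.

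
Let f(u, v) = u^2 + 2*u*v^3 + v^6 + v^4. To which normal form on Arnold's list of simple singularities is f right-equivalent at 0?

A_3

The Hessian of f at 0 is [[2, 0], [0, 0]] with rank 1, so corank 1. A Groebner basis of the Jacobian ideal J(f) in C{u,v} is {v^3, u}; counting standard monomials gives mu = 3. Corank 1: A-series; mu = 3 gives A_3.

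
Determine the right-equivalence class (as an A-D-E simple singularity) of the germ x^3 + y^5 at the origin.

The Hessian of f at 0 has rank 0. Corank 2; j^3 = x^3 is a perfect cube, so E-series; the 5-jet and mu = 8 give E_8.

E8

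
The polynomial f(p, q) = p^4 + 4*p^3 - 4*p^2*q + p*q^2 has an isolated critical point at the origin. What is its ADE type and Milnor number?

The Hessian of f at 0 has rank 0. Corank 2; j^3 = p*(2*p - q)^2 has shape L^2 M (L != M), so D-series; mu = 5 gives D_5.

Type D5, Milnor number mu = 5.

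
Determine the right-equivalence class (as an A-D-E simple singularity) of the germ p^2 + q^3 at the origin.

The Hessian of f at 0 has rank 1. Corank 1: A-series; mu = 2 gives A_2.

A_{2}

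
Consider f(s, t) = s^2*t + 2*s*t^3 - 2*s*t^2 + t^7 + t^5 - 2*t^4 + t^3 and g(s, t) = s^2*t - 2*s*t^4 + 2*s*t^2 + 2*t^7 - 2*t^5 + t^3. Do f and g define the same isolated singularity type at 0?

The Hessian of f at 0 has rank 0. Corank 2; j^3 = t*(s - t)^2 has shape L^2 M (L != M), so D-series; mu = 8 gives D_8. The Hessian of g at 0 has rank 0. Corank 2; j^3 = t*(s + t)^2 has shape L^2 M (L != M), so D-series; mu = 8 gives D_8. Both have type D_8, hence right-equivalent.

Yes.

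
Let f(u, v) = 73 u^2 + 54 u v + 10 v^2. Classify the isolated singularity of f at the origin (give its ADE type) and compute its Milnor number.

Type A_1, Milnor number mu = 1.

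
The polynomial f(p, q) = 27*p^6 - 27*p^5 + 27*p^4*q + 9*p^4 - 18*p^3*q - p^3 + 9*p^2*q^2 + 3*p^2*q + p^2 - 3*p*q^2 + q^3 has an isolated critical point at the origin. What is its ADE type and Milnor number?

Type A_{2}, Milnor number mu = 2.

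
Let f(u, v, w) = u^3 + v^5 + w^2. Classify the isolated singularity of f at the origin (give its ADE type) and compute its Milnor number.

The Hessian of f at 0 is [[0, 0, 0], [0, 0, 0], [0, 0, 2]] with rank 1, so corank 2. A Groebner basis of the Jacobian ideal J(f) in C{u,v,w} is {v^4, u^2, w}; counting standard monomials gives mu = 8. Corank 2; j^3 = u^3 is a perfect cube, so E-series; the 5-jet and mu = 8 give E_8.

Type E_8, Milnor number mu = 8.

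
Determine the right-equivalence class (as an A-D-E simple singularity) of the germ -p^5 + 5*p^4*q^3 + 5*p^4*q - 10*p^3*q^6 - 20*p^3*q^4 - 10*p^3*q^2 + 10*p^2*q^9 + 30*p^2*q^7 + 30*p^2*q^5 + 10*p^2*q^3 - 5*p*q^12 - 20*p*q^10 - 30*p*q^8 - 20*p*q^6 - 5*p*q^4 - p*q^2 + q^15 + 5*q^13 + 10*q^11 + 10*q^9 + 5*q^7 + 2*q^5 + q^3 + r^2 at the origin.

The Hessian of f at 0 is [[0, 0, 0], [0, 0, 0], [0, 0, 2]] with rank 1, so corank 2. A Groebner basis of the Jacobian ideal J(f) in C{p,q,r} is {p^4 + q^2/5, q^3, p*q - q^2, r}; counting standard monomials gives mu = 6. Corank 2; j^3 = -q^2*(p - q) has shape L^2 M (L != M), so D-series; mu = 6 gives D_6.

D6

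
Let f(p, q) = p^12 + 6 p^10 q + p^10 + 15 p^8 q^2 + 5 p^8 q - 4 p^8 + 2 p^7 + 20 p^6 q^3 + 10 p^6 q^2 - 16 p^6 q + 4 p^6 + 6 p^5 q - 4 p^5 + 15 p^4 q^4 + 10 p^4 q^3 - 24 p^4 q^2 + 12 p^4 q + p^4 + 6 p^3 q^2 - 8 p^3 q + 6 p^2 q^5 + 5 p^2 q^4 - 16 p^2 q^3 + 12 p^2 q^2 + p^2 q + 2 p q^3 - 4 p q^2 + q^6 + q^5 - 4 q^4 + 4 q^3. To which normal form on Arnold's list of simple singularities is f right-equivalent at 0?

D_7

The Hessian of f at 0 has rank 0. Corank 2; j^3 = q*(p - 2*q)^2 has shape L^2 M (L != M), so D-series; mu = 7 gives D_7.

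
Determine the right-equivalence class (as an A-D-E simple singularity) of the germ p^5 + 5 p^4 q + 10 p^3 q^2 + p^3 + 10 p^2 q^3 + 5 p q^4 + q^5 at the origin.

E_{8}

The Hessian of f at 0 is [[0, 0], [0, 0]] with rank 0, so corank 2. A Groebner basis of the Jacobian ideal J(f) in C{p,q} is {q^5, p*q^3 + q^4/4, p^2}; counting standard monomials gives mu = 8. Corank 2; j^3 = p^3 is a perfect cube, so E-series; the 5-jet and mu = 8 give E_8.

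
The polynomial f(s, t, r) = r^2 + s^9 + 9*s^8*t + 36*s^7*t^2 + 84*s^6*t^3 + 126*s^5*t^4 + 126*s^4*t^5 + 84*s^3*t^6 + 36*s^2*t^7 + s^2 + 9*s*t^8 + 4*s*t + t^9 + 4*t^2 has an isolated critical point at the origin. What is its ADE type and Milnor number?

Type A8, Milnor number mu = 8.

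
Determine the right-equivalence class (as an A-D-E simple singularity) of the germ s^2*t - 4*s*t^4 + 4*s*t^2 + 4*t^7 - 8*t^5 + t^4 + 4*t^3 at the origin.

D_5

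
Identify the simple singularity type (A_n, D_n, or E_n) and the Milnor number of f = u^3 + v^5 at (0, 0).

Type E_{8}, Milnor number mu = 8.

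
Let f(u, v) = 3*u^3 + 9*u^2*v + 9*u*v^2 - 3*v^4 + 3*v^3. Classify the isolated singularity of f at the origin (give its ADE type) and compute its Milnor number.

Type E6, Milnor number mu = 6.

The Hessian of f at 0 has rank 0. Corank 2; j^3 = 3*(u + v)^3 is a perfect cube, so E-series; the 4-jet and mu = 6 give E_6.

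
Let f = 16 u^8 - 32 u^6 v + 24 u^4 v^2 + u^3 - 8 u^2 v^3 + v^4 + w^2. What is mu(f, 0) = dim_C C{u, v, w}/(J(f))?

6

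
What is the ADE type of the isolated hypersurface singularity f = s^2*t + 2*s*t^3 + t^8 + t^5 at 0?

The Hessian of f at 0 has rank 0. Corank 2; j^3 = s^2*t has shape L^2 M (L != M), so D-series; mu = 9 gives D_9.

D9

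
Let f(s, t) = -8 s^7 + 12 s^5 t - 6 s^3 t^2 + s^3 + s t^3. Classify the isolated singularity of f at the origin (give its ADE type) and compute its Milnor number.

Type E_{7}, Milnor number mu = 7.

The Hessian of f at 0 has rank 0. Corank 2; j^3 = s^3 is a perfect cube, so E-series; the 4-jet and mu = 7 give E_7.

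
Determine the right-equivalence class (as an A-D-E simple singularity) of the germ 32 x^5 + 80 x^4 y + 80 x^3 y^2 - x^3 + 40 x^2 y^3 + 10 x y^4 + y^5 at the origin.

E8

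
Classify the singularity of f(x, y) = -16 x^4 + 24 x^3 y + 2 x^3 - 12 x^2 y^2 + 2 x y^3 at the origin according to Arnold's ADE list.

E_{7}

The Hessian of f at 0 has rank 0. Corank 2; j^3 = 2*x^3 is a perfect cube, so E-series; the 4-jet and mu = 7 give E_7.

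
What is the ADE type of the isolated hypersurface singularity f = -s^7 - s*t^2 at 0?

D8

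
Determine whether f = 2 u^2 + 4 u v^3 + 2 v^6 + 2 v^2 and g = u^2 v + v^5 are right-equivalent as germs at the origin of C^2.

No.

The Hessian of f at 0 has rank 2. Corank 0: nondegenerate Morse point, so A_1. The Hessian of g at 0 has rank 0. Corank 2; j^3 = u^2*v has shape L^2 M (L != M), so D-series; mu = 6 gives D_6. f is A_1 but g is D_6, hence not right-equivalent.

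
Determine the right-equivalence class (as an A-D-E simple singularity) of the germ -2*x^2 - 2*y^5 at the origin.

The Hessian of f at 0 has rank 1. Corank 1: A-series; mu = 4 gives A_4.

A_4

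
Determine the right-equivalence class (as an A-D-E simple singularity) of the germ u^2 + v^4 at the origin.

The Hessian of f at 0 is [[2, 0], [0, 0]] with rank 1, so corank 1. A Groebner basis of the Jacobian ideal J(f) in C{u,v} is {v^3, u}; counting standard monomials gives mu = 3. Corank 1: A-series; mu = 3 gives A_3.

A_{3}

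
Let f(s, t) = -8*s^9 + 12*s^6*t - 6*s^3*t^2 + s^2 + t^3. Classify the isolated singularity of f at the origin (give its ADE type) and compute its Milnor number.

The Hessian of f at 0 is [[2, 0], [0, 0]] with rank 1, so corank 1. A Groebner basis of the Jacobian ideal J(f) in C{s,t} is {t^2, s}; counting standard monomials gives mu = 2. Corank 1: A-series; mu = 2 gives A_2.

Type A_2, Milnor number mu = 2.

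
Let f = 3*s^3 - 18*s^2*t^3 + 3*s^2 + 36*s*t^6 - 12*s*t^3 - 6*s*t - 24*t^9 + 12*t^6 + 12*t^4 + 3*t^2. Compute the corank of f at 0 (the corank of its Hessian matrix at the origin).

1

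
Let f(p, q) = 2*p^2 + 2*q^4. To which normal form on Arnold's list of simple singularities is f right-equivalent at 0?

The Hessian of f at 0 has rank 1. Corank 1: A-series; mu = 3 gives A_3.

A_{3}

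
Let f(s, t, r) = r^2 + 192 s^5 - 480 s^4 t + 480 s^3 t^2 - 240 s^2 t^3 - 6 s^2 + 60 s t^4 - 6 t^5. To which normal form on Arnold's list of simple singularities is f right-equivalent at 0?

A_4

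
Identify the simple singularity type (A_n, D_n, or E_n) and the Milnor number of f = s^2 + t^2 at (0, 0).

The Hessian of f at 0 has rank 2. Corank 0: nondegenerate Morse point, so A_1.

Type A_{1}, Milnor number mu = 1.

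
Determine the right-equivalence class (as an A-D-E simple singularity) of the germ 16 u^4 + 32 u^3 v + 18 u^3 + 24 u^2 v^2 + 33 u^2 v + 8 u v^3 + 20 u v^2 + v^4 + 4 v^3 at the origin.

D_5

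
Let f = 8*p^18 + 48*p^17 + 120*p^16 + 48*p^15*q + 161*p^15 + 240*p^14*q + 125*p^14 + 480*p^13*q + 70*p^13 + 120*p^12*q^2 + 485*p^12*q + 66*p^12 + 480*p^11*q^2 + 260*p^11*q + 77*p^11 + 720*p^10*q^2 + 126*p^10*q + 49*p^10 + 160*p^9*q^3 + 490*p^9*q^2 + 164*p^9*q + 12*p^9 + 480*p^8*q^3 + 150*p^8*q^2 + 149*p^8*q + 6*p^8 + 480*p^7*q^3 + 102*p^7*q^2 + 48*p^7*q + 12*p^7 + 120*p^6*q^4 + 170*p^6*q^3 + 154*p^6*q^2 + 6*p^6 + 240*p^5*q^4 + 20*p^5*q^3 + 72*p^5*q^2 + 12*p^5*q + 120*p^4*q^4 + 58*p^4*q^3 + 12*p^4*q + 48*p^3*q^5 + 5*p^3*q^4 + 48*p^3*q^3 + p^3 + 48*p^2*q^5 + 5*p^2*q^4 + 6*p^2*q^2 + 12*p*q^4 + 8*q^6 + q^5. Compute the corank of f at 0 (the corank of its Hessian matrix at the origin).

2

Hessian at 0 has rank 0.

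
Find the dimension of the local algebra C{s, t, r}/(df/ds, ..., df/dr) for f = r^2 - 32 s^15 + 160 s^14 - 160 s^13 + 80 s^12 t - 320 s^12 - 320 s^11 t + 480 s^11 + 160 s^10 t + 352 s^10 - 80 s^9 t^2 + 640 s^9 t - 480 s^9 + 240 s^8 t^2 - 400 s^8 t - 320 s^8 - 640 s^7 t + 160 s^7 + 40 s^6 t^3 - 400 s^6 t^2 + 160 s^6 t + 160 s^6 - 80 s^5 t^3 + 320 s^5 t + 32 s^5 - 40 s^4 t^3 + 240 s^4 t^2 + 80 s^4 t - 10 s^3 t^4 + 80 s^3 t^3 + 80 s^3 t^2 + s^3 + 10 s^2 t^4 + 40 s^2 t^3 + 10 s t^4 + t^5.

8

The Hessian of f at 0 is [[0, 0, 0], [0, 0, 0], [0, 0, 2]] with rank 1, so corank 2. A Groebner basis of the Jacobian ideal J(f) in C{s,t,r} is {t^5, s*t^3 + t^4/8, s^2, r}; counting standard monomials gives mu = 8. Corank 2; j^3 = s^3 is a perfect cube, so E-series; the 5-jet and mu = 8 give E_8.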